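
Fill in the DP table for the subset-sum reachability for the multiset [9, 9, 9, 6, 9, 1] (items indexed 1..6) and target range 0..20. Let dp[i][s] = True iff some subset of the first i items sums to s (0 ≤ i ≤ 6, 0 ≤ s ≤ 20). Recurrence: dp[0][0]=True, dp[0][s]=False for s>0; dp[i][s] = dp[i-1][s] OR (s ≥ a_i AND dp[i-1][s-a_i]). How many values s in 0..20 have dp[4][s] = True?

i\s   0   1   2   3   4   5   6   7   8   9  10  11  12  13  14  15  16  17  18  19  20
  0   T   F   F   F   F   F   F   F   F   F   F   F   F   F   F   F   F   F   F   F   F
  1   T   F   F   F   F   F   F   F   F   T   F   F   F   F   F   F   F   F   F   F   F
  2   T   F   F   F   F   F   F   F   F   T   F   F   F   F   F   F   F   F   T   F   F
  3   T   F   F   F   F   F   F   F   F   T   F   F   F   F   F   F   F   F   T   F   F
  4   T   F   F   F   F   F   T   F   F   T   F   F   F   F   F   T   F   F   T   F   F
  5   T   F   F   F   F   F   T   F   F   T   F   F   F   F   F   T   F   F   T   F   F
  6   T   T   F   F   F   F   T   T   F   T   T   F   F   F   F   T   T   F   T   T   F

5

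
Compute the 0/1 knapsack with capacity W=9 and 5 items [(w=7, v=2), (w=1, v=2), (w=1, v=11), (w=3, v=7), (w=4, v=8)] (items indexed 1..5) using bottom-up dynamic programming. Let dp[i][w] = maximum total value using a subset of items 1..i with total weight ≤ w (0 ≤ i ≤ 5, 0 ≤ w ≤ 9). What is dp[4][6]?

20

i\w   0   1   2   3   4   5   6   7   8   9
  0   0   0   0   0   0   0   0   0   0   0
  1   0   0   0   0   0   0   0   2   2   2
  2   0   2   2   2   2   2   2   2   4   4
  3   0  11  13  13  13  13  13  13  13  15
  4   0  11  13  13  18  20  20  20  20  20
  5   0  11  13  13  18  20  21  21  26  28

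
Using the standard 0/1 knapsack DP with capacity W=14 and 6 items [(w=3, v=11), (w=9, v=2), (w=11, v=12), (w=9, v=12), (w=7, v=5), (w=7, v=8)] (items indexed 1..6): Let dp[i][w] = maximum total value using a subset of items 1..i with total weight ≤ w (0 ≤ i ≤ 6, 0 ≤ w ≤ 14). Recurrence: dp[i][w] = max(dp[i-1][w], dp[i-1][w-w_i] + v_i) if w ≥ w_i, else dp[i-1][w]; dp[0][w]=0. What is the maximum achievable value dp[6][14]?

i\w   0   1   2   3   4   5   6   7   8   9  10  11  12  13  14
  0   0   0   0   0   0   0   0   0   0   0   0   0   0   0   0
  1   0   0   0  11  11  11  11  11  11  11  11  11  11  11  11
  2   0   0   0  11  11  11  11  11  11  11  11  11  13  13  13
  3   0   0   0  11  11  11  11  11  11  11  11  12  13  13  23
  4   0   0   0  11  11  11  11  11  11  12  12  12  23  23  23
  5   0   0   0  11  11  11  11  11  11  12  16  16  23  23  23
  6   0   0   0  11  11  11  11  11  11  12  19  19  23  23  23

23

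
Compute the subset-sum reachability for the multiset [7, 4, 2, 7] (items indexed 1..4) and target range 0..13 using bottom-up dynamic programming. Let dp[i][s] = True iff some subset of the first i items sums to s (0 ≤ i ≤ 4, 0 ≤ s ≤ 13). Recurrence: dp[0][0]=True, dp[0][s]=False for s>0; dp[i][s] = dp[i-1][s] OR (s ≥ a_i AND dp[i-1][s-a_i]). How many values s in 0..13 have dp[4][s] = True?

8

i\s   0   1   2   3   4   5   6   7   8   9  10  11  12  13
  0   T   F   F   F   F   F   F   F   F   F   F   F   F   F
  1   T   F   F   F   F   F   F   T   F   F   F   F   F   F
  2   T   F   F   F   T   F   F   T   F   F   F   T   F   F
  3   T   F   T   F   T   F   T   T   F   T   F   T   F   T
  4   T   F   T   F   T   F   T   T   F   T   F   T   F   T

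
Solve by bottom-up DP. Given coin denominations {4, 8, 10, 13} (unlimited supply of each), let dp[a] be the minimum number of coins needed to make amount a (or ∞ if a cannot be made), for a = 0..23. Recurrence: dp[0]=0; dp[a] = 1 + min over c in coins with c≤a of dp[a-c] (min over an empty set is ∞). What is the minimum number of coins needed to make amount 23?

2

 a  0  1  2  3  4  5  6  7  8  9 10 11 12 13 14 15 16 17 18 19 20 21 22 23
dp  0  -  -  -  1  -  -  -  1  -  1  -  2  1  2  -  2  2  2  -  2  2  3  2
(- denotes ∞ / unreachable)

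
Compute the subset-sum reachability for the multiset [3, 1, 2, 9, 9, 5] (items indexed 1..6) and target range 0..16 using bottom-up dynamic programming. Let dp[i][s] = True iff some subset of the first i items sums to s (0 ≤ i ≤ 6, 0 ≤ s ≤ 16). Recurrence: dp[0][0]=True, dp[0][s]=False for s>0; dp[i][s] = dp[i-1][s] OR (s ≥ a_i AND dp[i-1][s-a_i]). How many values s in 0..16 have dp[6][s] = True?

i\s   0   1   2   3   4   5   6   7   8   9  10  11  12  13  14  15  16
  0   T   F   F   F   F   F   F   F   F   F   F   F   F   F   F   F   F
  1   T   F   F   T   F   F   F   F   F   F   F   F   F   F   F   F   F
  2   T   T   F   T   T   F   F   F   F   F   F   F   F   F   F   F   F
  3   T   T   T   T   T   T   T   F   F   F   F   F   F   F   F   F   F
  4   T   T   T   T   T   T   T   F   F   T   T   T   T   T   T   T   F
  5   T   T   T   T   T   T   T   F   F   T   T   T   T   T   T   T   F
  6   T   T   T   T   T   T   T   T   T   T   T   T   T   T   T   T   T

17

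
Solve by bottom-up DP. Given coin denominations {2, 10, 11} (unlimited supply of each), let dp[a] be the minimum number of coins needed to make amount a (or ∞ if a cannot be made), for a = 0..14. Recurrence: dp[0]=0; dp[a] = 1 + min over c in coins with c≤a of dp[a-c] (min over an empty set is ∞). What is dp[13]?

 a  0  1  2  3  4  5  6  7  8  9 10 11 12 13 14
dp  0  -  1  -  2  -  3  -  4  -  1  1  2  2  3
(- denotes ∞ / unreachable)

2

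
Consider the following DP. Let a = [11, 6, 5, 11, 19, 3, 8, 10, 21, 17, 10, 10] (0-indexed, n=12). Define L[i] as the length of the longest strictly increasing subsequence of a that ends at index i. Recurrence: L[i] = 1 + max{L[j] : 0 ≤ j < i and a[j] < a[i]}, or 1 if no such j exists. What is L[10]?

3

   i    0    1    2    3    4    5    6    7    8    9   10   11
a[i]   11    6    5   11   19    3    8   10   21   17   10   10
L[i]    1    1    1    2    3    1    2    3    4    4    3    3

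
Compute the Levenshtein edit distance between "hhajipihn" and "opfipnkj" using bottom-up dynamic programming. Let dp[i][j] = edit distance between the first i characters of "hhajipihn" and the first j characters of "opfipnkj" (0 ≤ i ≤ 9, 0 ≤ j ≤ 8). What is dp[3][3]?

3

   ''  o  p  f  i  p  n  k  j
''  0  1  2  3  4  5  6  7  8
 h  1  1  2  3  4  5  6  7  8
 h  2  2  2  3  4  5  6  7  8
 a  3  3  3  3  4  5  6  7  8
 j  4  4  4  4  4  5  6  7  7
 i  5  5  5  5  4  5  6  7  8
 p  6  6  5  6  5  4  5  6  7
 i  7  7  6  6  6  5  5  6  7
 h  8  8  7  7  7  6  6  6  7
 n  9  9  8  8  8  7  6  7  7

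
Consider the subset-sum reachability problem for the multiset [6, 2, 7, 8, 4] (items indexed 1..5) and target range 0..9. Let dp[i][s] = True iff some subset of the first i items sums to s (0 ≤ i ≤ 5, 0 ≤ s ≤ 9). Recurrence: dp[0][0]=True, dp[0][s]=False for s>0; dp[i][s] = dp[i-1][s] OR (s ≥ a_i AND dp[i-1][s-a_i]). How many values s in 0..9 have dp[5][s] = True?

i\s   0   1   2   3   4   5   6   7   8   9
  0   T   F   F   F   F   F   F   F   F   F
  1   T   F   F   F   F   F   T   F   F   F
  2   T   F   T   F   F   F   T   F   T   F
  3   T   F   T   F   F   F   T   T   T   T
  4   T   F   T   F   F   F   T   T   T   T
  5   T   F   T   F   T   F   T   T   T   T

7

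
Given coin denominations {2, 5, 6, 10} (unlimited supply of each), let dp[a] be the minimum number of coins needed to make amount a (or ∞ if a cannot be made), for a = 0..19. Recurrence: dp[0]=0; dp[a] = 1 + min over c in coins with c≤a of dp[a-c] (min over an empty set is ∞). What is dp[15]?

2

 a  0  1  2  3  4  5  6  7  8  9 10 11 12 13 14 15 16 17 18 19
dp  0  -  1  -  2  1  1  2  2  3  1  2  2  3  3  2  2  3  3  4
(- denotes ∞ / unreachable)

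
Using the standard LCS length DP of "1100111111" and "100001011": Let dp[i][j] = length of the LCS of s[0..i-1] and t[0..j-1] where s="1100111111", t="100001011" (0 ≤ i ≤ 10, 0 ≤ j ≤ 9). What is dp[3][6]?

   ''  1  0  0  0  0  1  0  1  1
''  0  0  0  0  0  0  0  0  0  0
 1  0  1  1  1  1  1  1  1  1  1
 1  0  1  1  1  1  1  2  2  2  2
 0  0  1  2  2  2  2  2  3  3  3
 0  0  1  2  3  3  3  3  3  3  3
 1  0  1  2  3  3  3  4  4  4  4
 1  0  1  2  3  3  3  4  4  5  5
 1  0  1  2  3  3  3  4  4  5  6
 1  0  1  2  3  3  3  4  4  5  6
 1  0  1  2  3  3  3  4  4  5  6
 1  0  1  2  3  3  3  4  4  5  6

2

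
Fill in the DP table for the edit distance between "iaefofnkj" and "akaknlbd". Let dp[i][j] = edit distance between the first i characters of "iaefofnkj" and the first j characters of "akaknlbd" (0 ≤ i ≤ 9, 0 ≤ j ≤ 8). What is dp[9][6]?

7

   ''  a  k  a  k  n  l  b  d
''  0  1  2  3  4  5  6  7  8
 i  1  1  2  3  4  5  6  7  8
 a  2  1  2  2  3  4  5  6  7
 e  3  2  2  3  3  4  5  6  7
 f  4  3  3  3  4  4  5  6  7
 o  5  4  4  4  4  5  5  6  7
 f  6  5  5  5  5  5  6  6  7
 n  7  6  6  6  6  5  6  7  7
 k  8  7  6  7  6  6  6  7  8
 j  9  8  7  7  7  7  7  7  8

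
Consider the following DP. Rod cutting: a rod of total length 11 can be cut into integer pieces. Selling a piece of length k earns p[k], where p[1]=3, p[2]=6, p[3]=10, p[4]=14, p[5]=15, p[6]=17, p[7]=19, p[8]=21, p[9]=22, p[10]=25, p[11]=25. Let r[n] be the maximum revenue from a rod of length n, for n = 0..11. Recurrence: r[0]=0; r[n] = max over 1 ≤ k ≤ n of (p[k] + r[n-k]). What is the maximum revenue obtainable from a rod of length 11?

   n    0    1    2    3    4    5    6    7    8    9   10   11
r[n]    0    3    6   10   14   17   20   24   28   31   34   38

38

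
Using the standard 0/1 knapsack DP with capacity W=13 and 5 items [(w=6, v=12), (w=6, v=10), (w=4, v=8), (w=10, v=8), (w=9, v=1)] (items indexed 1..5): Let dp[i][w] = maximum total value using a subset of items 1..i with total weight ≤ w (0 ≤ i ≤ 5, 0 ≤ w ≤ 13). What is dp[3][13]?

22

i\w   0   1   2   3   4   5   6   7   8   9  10  11  12  13
  0   0   0   0   0   0   0   0   0   0   0   0   0   0   0
  1   0   0   0   0   0   0  12  12  12  12  12  12  12  12
  2   0   0   0   0   0   0  12  12  12  12  12  12  22  22
  3   0   0   0   0   8   8  12  12  12  12  20  20  22  22
  4   0   0   0   0   8   8  12  12  12  12  20  20  22  22
  5   0   0   0   0   8   8  12  12  12  12  20  20  22  22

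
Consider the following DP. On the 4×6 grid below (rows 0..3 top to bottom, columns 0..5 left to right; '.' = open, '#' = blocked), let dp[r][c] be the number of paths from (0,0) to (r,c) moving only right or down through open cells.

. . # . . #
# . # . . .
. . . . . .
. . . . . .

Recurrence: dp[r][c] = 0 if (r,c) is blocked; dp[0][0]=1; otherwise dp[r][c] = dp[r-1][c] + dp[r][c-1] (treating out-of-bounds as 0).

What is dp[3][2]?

2

r\c   0   1   2   3   4   5
  0   1   1   0   0   0   0
  1   0   1   0   0   0   0
  2   0   1   1   1   1   1
  3   0   1   2   3   4   5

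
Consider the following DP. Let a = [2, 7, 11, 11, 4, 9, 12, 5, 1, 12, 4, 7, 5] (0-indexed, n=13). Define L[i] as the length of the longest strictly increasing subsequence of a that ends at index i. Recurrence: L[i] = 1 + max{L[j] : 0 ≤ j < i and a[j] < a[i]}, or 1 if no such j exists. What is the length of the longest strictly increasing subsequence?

   i    0    1    2    3    4    5    6    7    8    9   10   11   12
a[i]    2    7   11   11    4    9   12    5    1   12    4    7    5
L[i]    1    2    3    3    2    3    4    3    1    4    2    4    3

4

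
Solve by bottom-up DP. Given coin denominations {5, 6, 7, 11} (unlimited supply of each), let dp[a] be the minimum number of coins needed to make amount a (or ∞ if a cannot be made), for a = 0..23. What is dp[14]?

 a  0  1  2  3  4  5  6  7  8  9 10 11 12 13 14 15 16 17 18 19 20 21 22 23
dp  0  -  -  -  -  1  1  1  -  -  2  1  2  2  2  3  2  2  2  3  3  3  2  3
(- denotes ∞ / unreachable)

2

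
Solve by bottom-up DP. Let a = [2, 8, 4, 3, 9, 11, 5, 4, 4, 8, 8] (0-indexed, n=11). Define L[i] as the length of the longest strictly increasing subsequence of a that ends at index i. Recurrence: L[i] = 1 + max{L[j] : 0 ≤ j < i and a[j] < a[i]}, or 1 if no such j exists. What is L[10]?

4

   i    0    1    2    3    4    5    6    7    8    9   10
a[i]    2    8    4    3    9   11    5    4    4    8    8
L[i]    1    2    2    2    3    4    3    3    3    4    4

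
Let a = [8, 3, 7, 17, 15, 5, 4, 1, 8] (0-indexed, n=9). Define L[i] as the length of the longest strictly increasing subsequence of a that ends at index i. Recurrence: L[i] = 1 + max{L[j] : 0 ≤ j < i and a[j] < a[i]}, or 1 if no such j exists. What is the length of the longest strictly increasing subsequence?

3

   i    0    1    2    3    4    5    6    7    8
a[i]    8    3    7   17   15    5    4    1    8
L[i]    1    1    2    3    3    2    2    1    3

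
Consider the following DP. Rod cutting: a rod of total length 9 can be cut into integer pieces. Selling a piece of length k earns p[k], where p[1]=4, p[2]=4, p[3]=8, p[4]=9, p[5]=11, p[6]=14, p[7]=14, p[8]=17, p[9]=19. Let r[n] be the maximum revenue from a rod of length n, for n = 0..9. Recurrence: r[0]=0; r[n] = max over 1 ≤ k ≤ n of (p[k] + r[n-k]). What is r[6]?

24

   n    0    1    2    3    4    5    6    7    8    9
r[n]    0    4    8   12   16   20   24   28   32   36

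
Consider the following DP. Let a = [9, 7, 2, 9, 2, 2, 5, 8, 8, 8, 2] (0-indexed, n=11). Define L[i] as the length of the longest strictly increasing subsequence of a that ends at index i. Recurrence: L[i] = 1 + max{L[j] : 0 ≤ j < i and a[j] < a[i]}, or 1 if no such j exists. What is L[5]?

1

   i    0    1    2    3    4    5    6    7    8    9   10
a[i]    9    7    2    9    2    2    5    8    8    8    2
L[i]    1    1    1    2    1    1    2    3    3    3    1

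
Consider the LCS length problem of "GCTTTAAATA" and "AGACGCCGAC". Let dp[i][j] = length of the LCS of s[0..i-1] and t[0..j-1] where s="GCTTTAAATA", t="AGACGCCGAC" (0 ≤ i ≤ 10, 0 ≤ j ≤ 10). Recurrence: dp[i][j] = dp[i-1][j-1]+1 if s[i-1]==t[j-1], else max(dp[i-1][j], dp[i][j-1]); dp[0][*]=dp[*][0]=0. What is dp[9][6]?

2

   ''  A  G  A  C  G  C  C  G  A  C
''  0  0  0  0  0  0  0  0  0  0  0
 G  0  0  1  1  1  1  1  1  1  1  1
 C  0  0  1  1  2  2  2  2  2  2  2
 T  0  0  1  1  2  2  2  2  2  2  2
 T  0  0  1  1  2  2  2  2  2  2  2
 T  0  0  1  1  2  2  2  2  2  2  2
 A  0  1  1  2  2  2  2  2  2  3  3
 A  0  1  1  2  2  2  2  2  2  3  3
 A  0  1  1  2  2  2  2  2  2  3  3
 T  0  1  1  2  2  2  2  2  2  3  3
 A  0  1  1  2  2  2  2  2  2  3  3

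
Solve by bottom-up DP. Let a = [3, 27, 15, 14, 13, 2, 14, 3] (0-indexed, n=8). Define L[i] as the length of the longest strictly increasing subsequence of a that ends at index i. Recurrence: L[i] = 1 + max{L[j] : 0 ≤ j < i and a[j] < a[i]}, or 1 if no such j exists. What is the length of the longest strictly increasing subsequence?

   i    0    1    2    3    4    5    6    7
a[i]    3   27   15   14   13    2   14    3
L[i]    1    2    2    2    2    1    3    2

3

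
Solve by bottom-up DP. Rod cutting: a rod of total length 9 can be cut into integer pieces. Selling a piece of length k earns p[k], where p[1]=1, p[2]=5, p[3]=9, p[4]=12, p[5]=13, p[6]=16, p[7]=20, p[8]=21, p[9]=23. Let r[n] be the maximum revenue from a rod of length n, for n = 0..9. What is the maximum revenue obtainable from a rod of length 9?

27

   n    0    1    2    3    4    5    6    7    8    9
r[n]    0    1    5    9   12   14   18   21   24   27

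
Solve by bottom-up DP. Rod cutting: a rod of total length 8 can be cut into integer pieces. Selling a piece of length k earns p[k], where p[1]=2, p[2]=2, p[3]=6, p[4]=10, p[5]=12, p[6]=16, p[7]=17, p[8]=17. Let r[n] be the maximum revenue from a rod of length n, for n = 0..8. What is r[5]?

12

   n    0    1    2    3    4    5    6    7    8
r[n]    0    2    4    6   10   12   16   18   20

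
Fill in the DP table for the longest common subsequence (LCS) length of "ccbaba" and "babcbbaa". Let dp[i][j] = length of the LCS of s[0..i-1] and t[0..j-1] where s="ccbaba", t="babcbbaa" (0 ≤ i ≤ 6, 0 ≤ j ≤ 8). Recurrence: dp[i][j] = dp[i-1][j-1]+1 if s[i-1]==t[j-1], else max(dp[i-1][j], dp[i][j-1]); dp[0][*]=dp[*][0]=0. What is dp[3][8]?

   ''  b  a  b  c  b  b  a  a
''  0  0  0  0  0  0  0  0  0
 c  0  0  0  0  1  1  1  1  1
 c  0  0  0  0  1  1  1  1  1
 b  0  1  1  1  1  2  2  2  2
 a  0  1  2  2  2  2  2  3  3
 b  0  1  2  3  3  3  3  3  3
 a  0  1  2  3  3  3  3  4  4

2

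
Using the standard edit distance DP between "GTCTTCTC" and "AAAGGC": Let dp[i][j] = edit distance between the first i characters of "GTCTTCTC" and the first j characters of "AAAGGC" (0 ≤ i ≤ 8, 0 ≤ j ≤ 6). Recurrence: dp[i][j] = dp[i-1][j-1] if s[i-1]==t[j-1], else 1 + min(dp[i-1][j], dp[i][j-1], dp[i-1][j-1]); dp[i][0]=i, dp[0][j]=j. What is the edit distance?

   ''  A  A  A  G  G  C
''  0  1  2  3  4  5  6
 G  1  1  2  3  3  4  5
 T  2  2  2  3  4  4  5
 C  3  3  3  3  4  5  4
 T  4  4  4  4  4  5  5
 T  5  5  5  5  5  5  6
 C  6  6  6  6  6  6  5
 T  7  7  7  7  7  7  6
 C  8  8  8  8  8  8  7

7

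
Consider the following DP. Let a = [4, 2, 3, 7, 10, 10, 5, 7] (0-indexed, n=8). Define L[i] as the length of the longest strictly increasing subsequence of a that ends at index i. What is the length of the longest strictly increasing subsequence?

4

   i    0    1    2    3    4    5    6    7
a[i]    4    2    3    7   10   10    5    7
L[i]    1    1    2    3    4    4    3    4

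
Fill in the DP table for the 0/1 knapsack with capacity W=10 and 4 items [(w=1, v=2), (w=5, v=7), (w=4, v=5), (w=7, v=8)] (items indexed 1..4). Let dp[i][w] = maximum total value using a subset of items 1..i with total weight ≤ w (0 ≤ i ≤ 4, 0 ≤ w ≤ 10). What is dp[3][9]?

12

i\w   0   1   2   3   4   5   6   7   8   9  10
  0   0   0   0   0   0   0   0   0   0   0   0
  1   0   2   2   2   2   2   2   2   2   2   2
  2   0   2   2   2   2   7   9   9   9   9   9
  3   0   2   2   2   5   7   9   9   9  12  14
  4   0   2   2   2   5   7   9   9  10  12  14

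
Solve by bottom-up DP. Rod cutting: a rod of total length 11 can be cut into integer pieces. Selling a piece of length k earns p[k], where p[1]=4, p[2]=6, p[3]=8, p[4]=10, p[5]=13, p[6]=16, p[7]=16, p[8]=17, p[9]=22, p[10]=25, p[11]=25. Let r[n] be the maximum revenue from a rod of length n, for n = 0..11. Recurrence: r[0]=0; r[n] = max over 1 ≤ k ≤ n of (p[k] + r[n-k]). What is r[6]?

24

   n    0    1    2    3    4    5    6    7    8    9   10   11
r[n]    0    4    8   12   16   20   24   28   32   36   40   44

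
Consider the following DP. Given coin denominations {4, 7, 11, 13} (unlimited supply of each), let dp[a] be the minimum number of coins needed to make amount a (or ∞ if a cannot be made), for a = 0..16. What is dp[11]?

1

 a  0  1  2  3  4  5  6  7  8  9 10 11 12 13 14 15 16
dp  0  -  -  -  1  -  -  1  2  -  -  1  3  1  2  2  4
(- denotes ∞ / unreachable)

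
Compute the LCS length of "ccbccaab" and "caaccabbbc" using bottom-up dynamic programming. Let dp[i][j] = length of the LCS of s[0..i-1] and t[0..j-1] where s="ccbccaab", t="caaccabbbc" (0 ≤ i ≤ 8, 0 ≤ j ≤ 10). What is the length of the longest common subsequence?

5

   ''  c  a  a  c  c  a  b  b  b  c
''  0  0  0  0  0  0  0  0  0  0  0
 c  0  1  1  1  1  1  1  1  1  1  1
 c  0  1  1  1  2  2  2  2  2  2  2
 b  0  1  1  1  2  2  2  3  3  3  3
 c  0  1  1  1  2  3  3  3  3  3  4
 c  0  1  1  1  2  3  3  3  3  3  4
 a  0  1  2  2  2  3  4  4  4  4  4
 a  0  1  2  3  3  3  4  4  4  4  4
 b  0  1  2  3  3  3  4  5  5  5  5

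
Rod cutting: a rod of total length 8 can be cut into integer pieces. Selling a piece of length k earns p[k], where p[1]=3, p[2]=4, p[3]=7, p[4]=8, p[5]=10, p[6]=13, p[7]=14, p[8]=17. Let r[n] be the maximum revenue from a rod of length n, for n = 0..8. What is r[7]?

21

   n    0    1    2    3    4    5    6    7    8
r[n]    0    3    6    9   12   15   18   21   24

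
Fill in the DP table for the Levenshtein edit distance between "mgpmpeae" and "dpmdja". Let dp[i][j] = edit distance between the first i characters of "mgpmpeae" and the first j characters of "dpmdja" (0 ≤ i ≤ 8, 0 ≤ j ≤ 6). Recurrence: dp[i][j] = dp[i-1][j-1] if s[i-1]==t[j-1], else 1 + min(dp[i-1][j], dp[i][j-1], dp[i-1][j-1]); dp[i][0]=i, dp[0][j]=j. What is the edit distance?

   ''  d  p  m  d  j  a
''  0  1  2  3  4  5  6
 m  1  1  2  2  3  4  5
 g  2  2  2  3  3  4  5
 p  3  3  2  3  4  4  5
 m  4  4  3  2  3  4  5
 p  5  5  4  3  3  4  5
 e  6  6  5  4  4  4  5
 a  7  7  6  5  5  5  4
 e  8  8  7  6  6  6  5

5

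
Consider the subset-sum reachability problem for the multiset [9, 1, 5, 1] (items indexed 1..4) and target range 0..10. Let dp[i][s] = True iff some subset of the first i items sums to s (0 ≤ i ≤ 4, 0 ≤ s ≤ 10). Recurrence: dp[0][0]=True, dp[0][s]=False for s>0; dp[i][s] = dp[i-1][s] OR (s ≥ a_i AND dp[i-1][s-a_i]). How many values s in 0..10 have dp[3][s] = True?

i\s   0   1   2   3   4   5   6   7   8   9  10
  0   T   F   F   F   F   F   F   F   F   F   F
  1   T   F   F   F   F   F   F   F   F   T   F
  2   T   T   F   F   F   F   F   F   F   T   T
  3   T   T   F   F   F   T   T   F   F   T   T
  4   T   T   T   F   F   T   T   T   F   T   T

6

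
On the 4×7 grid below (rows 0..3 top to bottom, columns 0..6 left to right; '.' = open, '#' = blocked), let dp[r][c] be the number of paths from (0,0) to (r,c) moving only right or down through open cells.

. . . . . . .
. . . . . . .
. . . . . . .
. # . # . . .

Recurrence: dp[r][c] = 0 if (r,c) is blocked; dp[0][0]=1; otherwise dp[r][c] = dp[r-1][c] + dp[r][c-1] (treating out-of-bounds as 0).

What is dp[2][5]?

r\c   0   1   2   3   4   5   6
  0   1   1   1   1   1   1   1
  1   1   2   3   4   5   6   7
  2   1   3   6  10  15  21  28
  3   1   0   6   0  15  36  64

21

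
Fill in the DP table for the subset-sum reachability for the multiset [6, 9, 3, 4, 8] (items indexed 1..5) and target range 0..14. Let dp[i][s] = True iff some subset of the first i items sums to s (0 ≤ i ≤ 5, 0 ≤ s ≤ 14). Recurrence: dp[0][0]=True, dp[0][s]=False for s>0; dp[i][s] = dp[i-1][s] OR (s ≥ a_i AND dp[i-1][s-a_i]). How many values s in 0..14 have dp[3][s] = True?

5

i\s   0   1   2   3   4   5   6   7   8   9  10  11  12  13  14
  0   T   F   F   F   F   F   F   F   F   F   F   F   F   F   F
  1   T   F   F   F   F   F   T   F   F   F   F   F   F   F   F
  2   T   F   F   F   F   F   T   F   F   T   F   F   F   F   F
  3   T   F   F   T   F   F   T   F   F   T   F   F   T   F   F
  4   T   F   F   T   T   F   T   T   F   T   T   F   T   T   F
  5   T   F   F   T   T   F   T   T   T   T   T   T   T   T   T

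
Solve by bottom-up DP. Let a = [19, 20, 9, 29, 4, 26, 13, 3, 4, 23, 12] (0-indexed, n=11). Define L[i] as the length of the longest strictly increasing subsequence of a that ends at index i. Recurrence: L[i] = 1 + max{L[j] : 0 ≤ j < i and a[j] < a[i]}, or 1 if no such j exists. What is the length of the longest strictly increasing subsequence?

   i    0    1    2    3    4    5    6    7    8    9   10
a[i]   19   20    9   29    4   26   13    3    4   23   12
L[i]    1    2    1    3    1    3    2    1    2    3    3

3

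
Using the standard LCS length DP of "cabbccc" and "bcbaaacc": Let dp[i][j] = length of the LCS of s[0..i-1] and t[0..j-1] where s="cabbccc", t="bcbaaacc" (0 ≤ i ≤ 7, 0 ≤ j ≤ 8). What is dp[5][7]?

   ''  b  c  b  a  a  a  c  c
''  0  0  0  0  0  0  0  0  0
 c  0  0  1  1  1  1  1  1  1
 a  0  0  1  1  2  2  2  2  2
 b  0  1  1  2  2  2  2  2  2
 b  0  1  1  2  2  2  2  2  2
 c  0  1  2  2  2  2  2  3  3
 c  0  1  2  2  2  2  2  3  4
 c  0  1  2  2  2  2  2  3  4

3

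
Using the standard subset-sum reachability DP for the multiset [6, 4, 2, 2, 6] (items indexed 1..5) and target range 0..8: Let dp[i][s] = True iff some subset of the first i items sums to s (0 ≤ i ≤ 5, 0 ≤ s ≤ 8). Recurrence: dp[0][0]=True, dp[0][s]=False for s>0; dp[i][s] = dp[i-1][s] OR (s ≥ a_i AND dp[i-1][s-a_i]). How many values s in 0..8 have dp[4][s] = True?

5

i\s   0   1   2   3   4   5   6   7   8
  0   T   F   F   F   F   F   F   F   F
  1   T   F   F   F   F   F   T   F   F
  2   T   F   F   F   T   F   T   F   F
  3   T   F   T   F   T   F   T   F   T
  4   T   F   T   F   T   F   T   F   T
  5   T   F   T   F   T   F   T   F   T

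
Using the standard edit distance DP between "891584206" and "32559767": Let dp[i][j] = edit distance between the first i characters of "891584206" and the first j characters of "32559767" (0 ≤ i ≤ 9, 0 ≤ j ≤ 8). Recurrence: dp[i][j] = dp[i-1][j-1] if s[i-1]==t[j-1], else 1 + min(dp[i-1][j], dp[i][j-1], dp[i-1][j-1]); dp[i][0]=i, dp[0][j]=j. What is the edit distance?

   ''  3  2  5  5  9  7  6  7
''  0  1  2  3  4  5  6  7  8
 8  1  1  2  3  4  5  6  7  8
 9  2  2  2  3  4  4  5  6  7
 1  3  3  3  3  4  5  5  6  7
 5  4  4  4  3  3  4  5  6  7
 8  5  5  5  4  4  4  5  6  7
 4  6  6  6  5  5  5  5  6  7
 2  7  7  6  6  6  6  6  6  7
 0  8  8  7  7  7  7  7  7  7
 6  9  9  8  8  8  8  8  7  8

8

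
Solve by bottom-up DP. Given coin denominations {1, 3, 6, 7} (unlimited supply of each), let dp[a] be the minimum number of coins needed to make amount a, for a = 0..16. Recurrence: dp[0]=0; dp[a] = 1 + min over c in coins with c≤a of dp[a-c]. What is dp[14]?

 a  0  1  2  3  4  5  6  7  8  9 10 11 12 13 14 15 16
dp  0  1  2  1  2  3  1  1  2  2  2  3  2  2  2  3  3

2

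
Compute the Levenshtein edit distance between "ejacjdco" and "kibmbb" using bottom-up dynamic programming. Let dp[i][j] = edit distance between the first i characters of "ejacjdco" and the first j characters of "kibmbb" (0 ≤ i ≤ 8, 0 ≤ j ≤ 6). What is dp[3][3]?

   ''  k  i  b  m  b  b
''  0  1  2  3  4  5  6
 e  1  1  2  3  4  5  6
 j  2  2  2  3  4  5  6
 a  3  3  3  3  4  5  6
 c  4  4  4  4  4  5  6
 j  5  5  5  5  5  5  6
 d  6  6  6  6  6  6  6
 c  7  7  7  7  7  7  7
 o  8  8  8  8  8  8  8

3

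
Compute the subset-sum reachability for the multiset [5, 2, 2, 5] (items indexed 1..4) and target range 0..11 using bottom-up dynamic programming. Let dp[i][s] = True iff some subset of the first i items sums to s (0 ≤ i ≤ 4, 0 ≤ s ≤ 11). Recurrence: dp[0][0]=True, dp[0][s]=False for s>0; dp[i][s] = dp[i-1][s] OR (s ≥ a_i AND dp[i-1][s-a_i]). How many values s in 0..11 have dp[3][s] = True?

6

i\s   0   1   2   3   4   5   6   7   8   9  10  11
  0   T   F   F   F   F   F   F   F   F   F   F   F
  1   T   F   F   F   F   T   F   F   F   F   F   F
  2   T   F   T   F   F   T   F   T   F   F   F   F
  3   T   F   T   F   T   T   F   T   F   T   F   F
  4   T   F   T   F   T   T   F   T   F   T   T   F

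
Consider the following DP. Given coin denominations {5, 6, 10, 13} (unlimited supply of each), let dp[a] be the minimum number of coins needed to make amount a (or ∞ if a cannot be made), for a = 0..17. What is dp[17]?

3

 a  0  1  2  3  4  5  6  7  8  9 10 11 12 13 14 15 16 17
dp  0  -  -  -  -  1  1  -  -  -  1  2  2  1  -  2  2  3
(- denotes ∞ / unreachable)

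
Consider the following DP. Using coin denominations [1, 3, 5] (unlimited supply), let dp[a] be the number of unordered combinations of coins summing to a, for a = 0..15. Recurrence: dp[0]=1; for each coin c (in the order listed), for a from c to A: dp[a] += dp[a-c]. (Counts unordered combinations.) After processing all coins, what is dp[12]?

after  coin     0     1     2     3     4     5     6     7     8     9    10    11    12    13    14    15
          1     1     1     1     1     1     1     1     1     1     1     1     1     1     1     1     1
          3     1     1     1     2     2     2     3     3     3     4     4     4     5     5     5     6
          5     1     1     1     2     2     3     4     4     5     6     7     8     9    10    11    13

9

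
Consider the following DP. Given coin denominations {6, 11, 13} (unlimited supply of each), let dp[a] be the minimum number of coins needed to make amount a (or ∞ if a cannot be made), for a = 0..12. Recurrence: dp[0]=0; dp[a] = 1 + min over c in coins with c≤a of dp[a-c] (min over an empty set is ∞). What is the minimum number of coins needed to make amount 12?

 a  0  1  2  3  4  5  6  7  8  9 10 11 12
dp  0  -  -  -  -  -  1  -  -  -  -  1  2
(- denotes ∞ / unreachable)

2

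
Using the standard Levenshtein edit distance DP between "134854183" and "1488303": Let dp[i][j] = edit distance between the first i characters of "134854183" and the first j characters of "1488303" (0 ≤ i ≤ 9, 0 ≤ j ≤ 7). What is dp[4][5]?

   ''  1  4  8  8  3  0  3
''  0  1  2  3  4  5  6  7
 1  1  0  1  2  3  4  5  6
 3  2  1  1  2  3  3  4  5
 4  3  2  1  2  3  4  4  5
 8  4  3  2  1  2  3  4  5
 5  5  4  3  2  2  3  4  5
 4  6  5  4  3  3  3  4  5
 1  7  6  5  4  4  4  4  5
 8  8  7  6  5  4  5  5  5
 3  9  8  7  6  5  4  5  5

3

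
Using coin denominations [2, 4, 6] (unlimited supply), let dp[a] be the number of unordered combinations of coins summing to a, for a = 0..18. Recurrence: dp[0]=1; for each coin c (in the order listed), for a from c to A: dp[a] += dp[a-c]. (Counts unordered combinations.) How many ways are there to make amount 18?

12

after  coin     0     1     2     3     4     5     6     7     8     9    10    11    12    13    14    15    16    17    18
          2     1     0     1     0     1     0     1     0     1     0     1     0     1     0     1     0     1     0     1
          4     1     0     1     0     2     0     2     0     3     0     3     0     4     0     4     0     5     0     5
          6     1     0     1     0     2     0     3     0     4     0     5     0     7     0     8     0    10     0    12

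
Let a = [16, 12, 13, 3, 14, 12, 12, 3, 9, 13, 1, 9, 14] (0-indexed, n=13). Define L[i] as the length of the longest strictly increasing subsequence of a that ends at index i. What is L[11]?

   i    0    1    2    3    4    5    6    7    8    9   10   11   12
a[i]   16   12   13    3   14   12   12    3    9   13    1    9   14
L[i]    1    1    2    1    3    2    2    1    2    3    1    2    4

2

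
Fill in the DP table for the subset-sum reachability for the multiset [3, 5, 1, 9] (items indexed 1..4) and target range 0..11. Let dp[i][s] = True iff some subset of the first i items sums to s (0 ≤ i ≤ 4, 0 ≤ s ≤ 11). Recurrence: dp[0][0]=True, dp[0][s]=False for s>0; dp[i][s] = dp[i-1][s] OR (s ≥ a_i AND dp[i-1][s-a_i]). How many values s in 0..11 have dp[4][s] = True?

i\s   0   1   2   3   4   5   6   7   8   9  10  11
  0   T   F   F   F   F   F   F   F   F   F   F   F
  1   T   F   F   T   F   F   F   F   F   F   F   F
  2   T   F   F   T   F   T   F   F   T   F   F   F
  3   T   T   F   T   T   T   T   F   T   T   F   F
  4   T   T   F   T   T   T   T   F   T   T   T   F

9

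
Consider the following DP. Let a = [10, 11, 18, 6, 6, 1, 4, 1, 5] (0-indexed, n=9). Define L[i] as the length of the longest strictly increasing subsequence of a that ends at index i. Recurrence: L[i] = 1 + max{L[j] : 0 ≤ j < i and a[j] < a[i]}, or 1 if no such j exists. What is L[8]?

   i    0    1    2    3    4    5    6    7    8
a[i]   10   11   18    6    6    1    4    1    5
L[i]    1    2    3    1    1    1    2    1    3

3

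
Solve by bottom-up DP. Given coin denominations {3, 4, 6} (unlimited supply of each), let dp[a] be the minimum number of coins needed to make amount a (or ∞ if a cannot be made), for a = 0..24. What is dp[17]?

 a  0  1  2  3  4  5  6  7  8  9 10 11 12 13 14 15 16 17 18 19 20 21 22 23 24
dp  0  -  -  1  1  -  1  2  2  2  2  3  2  3  3  3  3  4  3  4  4  4  4  5  4
(- denotes ∞ / unreachable)

4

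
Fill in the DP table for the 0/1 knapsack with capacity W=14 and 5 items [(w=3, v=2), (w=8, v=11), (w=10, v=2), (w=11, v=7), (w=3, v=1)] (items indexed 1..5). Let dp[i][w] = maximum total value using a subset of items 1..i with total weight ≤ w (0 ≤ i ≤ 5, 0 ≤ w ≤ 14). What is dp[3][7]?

2

i\w   0   1   2   3   4   5   6   7   8   9  10  11  12  13  14
  0   0   0   0   0   0   0   0   0   0   0   0   0   0   0   0
  1   0   0   0   2   2   2   2   2   2   2   2   2   2   2   2
  2   0   0   0   2   2   2   2   2  11  11  11  13  13  13  13
  3   0   0   0   2   2   2   2   2  11  11  11  13  13  13  13
  4   0   0   0   2   2   2   2   2  11  11  11  13  13  13  13
  5   0   0   0   2   2   2   3   3  11  11  11  13  13  13  14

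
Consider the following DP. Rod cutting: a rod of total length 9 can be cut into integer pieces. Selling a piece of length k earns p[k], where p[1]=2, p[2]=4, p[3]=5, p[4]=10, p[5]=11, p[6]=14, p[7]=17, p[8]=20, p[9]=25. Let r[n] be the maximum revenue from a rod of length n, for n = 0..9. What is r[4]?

10

   n    0    1    2    3    4    5    6    7    8    9
r[n]    0    2    4    6   10   12   14   17   20   25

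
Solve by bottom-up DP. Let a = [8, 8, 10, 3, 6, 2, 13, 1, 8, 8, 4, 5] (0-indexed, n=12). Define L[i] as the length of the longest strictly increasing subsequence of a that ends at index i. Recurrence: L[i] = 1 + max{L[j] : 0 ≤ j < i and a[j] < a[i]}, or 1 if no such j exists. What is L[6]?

3

   i    0    1    2    3    4    5    6    7    8    9   10   11
a[i]    8    8   10    3    6    2   13    1    8    8    4    5
L[i]    1    1    2    1    2    1    3    1    3    3    2    3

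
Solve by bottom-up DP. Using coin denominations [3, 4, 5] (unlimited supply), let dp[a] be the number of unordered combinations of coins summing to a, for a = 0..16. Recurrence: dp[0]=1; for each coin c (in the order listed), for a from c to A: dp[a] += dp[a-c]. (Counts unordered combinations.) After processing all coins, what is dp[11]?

after  coin     0     1     2     3     4     5     6     7     8     9    10    11    12    13    14    15    16
          3     1     0     0     1     0     0     1     0     0     1     0     0     1     0     0     1     0
          4     1     0     0     1     1     0     1     1     1     1     1     1     2     1     1     2     2
          5     1     0     0     1     1     1     1     1     2     2     2     2     3     3     3     4     4

2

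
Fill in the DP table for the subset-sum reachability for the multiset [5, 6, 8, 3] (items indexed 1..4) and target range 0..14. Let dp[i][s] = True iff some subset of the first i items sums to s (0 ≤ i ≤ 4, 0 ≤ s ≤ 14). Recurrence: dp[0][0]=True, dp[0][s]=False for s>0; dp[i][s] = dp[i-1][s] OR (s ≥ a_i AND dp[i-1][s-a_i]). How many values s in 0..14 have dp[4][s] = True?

9

i\s   0   1   2   3   4   5   6   7   8   9  10  11  12  13  14
  0   T   F   F   F   F   F   F   F   F   F   F   F   F   F   F
  1   T   F   F   F   F   T   F   F   F   F   F   F   F   F   F
  2   T   F   F   F   F   T   T   F   F   F   F   T   F   F   F
  3   T   F   F   F   F   T   T   F   T   F   F   T   F   T   T
  4   T   F   F   T   F   T   T   F   T   T   F   T   F   T   T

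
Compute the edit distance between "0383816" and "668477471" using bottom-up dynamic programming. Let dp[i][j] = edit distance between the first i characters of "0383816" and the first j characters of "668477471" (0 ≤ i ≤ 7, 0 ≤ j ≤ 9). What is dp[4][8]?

7

   ''  6  6  8  4  7  7  4  7  1
''  0  1  2  3  4  5  6  7  8  9
 0  1  1  2  3  4  5  6  7  8  9
 3  2  2  2  3  4  5  6  7  8  9
 8  3  3  3  2  3  4  5  6  7  8
 3  4  4  4  3  3  4  5  6  7  8
 8  5  5  5  4  4  4  5  6  7  8
 1  6  6  6  5  5  5  5  6  7  7
 6  7  6  6  6  6  6  6  6  7  8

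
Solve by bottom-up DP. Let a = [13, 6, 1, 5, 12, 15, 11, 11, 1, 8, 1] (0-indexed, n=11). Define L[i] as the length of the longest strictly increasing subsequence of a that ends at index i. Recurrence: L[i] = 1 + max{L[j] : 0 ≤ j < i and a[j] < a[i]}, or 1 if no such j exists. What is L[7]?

3

   i    0    1    2    3    4    5    6    7    8    9   10
a[i]   13    6    1    5   12   15   11   11    1    8    1
L[i]    1    1    1    2    3    4    3    3    1    3    1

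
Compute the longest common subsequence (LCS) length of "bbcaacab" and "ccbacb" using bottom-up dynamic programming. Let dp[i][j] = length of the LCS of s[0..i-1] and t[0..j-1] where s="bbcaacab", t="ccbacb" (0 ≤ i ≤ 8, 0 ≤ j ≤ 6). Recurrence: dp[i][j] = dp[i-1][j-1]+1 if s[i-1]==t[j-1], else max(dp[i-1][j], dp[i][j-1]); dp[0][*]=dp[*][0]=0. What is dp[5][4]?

   ''  c  c  b  a  c  b
''  0  0  0  0  0  0  0
 b  0  0  0  1  1  1  1
 b  0  0  0  1  1  1  2
 c  0  1  1  1  1  2  2
 a  0  1  1  1  2  2  2
 a  0  1  1  1  2  2  2
 c  0  1  2  2  2  3  3
 a  0  1  2  2  3  3  3
 b  0  1  2  3  3  3  4

2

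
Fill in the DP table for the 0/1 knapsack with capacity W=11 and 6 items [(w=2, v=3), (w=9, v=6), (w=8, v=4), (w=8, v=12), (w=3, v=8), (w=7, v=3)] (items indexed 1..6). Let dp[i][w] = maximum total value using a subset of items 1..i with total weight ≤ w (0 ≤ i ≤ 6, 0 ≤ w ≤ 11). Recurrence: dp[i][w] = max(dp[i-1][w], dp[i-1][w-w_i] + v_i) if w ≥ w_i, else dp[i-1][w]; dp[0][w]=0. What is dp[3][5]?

i\w   0   1   2   3   4   5   6   7   8   9  10  11
  0   0   0   0   0   0   0   0   0   0   0   0   0
  1   0   0   3   3   3   3   3   3   3   3   3   3
  2   0   0   3   3   3   3   3   3   3   6   6   9
  3   0   0   3   3   3   3   3   3   4   6   7   9
  4   0   0   3   3   3   3   3   3  12  12  15  15
  5   0   0   3   8   8  11  11  11  12  12  15  20
  6   0   0   3   8   8  11  11  11  12  12  15  20

3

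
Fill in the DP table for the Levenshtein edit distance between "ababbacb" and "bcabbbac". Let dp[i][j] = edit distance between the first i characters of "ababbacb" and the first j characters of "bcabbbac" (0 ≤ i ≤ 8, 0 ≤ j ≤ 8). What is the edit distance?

   ''  b  c  a  b  b  b  a  c
''  0  1  2  3  4  5  6  7  8
 a  1  1  2  2  3  4  5  6  7
 b  2  1  2  3  2  3  4  5  6
 a  3  2  2  2  3  3  4  4  5
 b  4  3  3  3  2  3  3  4  5
 b  5  4  4  4  3  2  3  4  5
 a  6  5  5  4  4  3  3  3  4
 c  7  6  5  5  5  4  4  4  3
 b  8  7  6  6  5  5  4  5  4

4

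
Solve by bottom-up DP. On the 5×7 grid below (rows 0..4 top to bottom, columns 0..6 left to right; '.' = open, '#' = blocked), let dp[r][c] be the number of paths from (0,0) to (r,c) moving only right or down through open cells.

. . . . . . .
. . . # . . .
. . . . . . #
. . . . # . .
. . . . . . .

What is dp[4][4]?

31

r\c   0   1   2   3   4   5   6
  0   1   1   1   1   1   1   1
  1   1   2   3   0   1   2   3
  2   1   3   6   6   7   9   0
  3   1   4  10  16   0   9   9
  4   1   5  15  31  31  40  49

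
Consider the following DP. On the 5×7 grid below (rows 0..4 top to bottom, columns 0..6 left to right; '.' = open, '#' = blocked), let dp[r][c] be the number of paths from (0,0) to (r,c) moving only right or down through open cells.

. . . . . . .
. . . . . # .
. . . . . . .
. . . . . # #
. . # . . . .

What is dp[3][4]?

r\c   0   1   2   3   4   5   6
  0   1   1   1   1   1   1   1
  1   1   2   3   4   5   0   1
  2   1   3   6  10  15  15  16
  3   1   4  10  20  35   0   0
  4   1   5   0  20  55  55  55

35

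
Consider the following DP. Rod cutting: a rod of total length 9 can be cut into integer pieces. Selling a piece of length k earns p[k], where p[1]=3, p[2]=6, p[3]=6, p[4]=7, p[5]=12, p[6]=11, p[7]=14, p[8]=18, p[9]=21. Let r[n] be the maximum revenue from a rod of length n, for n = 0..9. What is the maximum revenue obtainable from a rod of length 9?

   n    0    1    2    3    4    5    6    7    8    9
r[n]    0    3    6    9   12   15   18   21   24   27

27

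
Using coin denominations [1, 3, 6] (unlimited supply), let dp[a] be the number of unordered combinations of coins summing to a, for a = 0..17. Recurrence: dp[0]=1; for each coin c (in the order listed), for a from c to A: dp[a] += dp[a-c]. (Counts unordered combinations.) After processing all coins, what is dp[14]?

9

after  coin     0     1     2     3     4     5     6     7     8     9    10    11    12    13    14    15    16    17
          1     1     1     1     1     1     1     1     1     1     1     1     1     1     1     1     1     1     1
          3     1     1     1     2     2     2     3     3     3     4     4     4     5     5     5     6     6     6
          6     1     1     1     2     2     2     4     4     4     6     6     6     9     9     9    12    12    12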